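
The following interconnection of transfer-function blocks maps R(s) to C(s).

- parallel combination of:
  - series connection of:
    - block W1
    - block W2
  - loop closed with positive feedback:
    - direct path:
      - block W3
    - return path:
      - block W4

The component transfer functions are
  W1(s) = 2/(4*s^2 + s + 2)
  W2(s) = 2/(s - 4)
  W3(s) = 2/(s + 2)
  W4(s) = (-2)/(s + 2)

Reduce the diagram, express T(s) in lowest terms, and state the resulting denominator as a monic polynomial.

(1) reduce the series chain W1, W2: 4/(4*s^3 - 15*s^2 - 2*s - 8)
(2) reduce the feedback loop with forward W3 and return W4: (2*s + 4)/(s^2 + 4*s + 8)
(3) parallel reduction of (W1*W2), [W3/(1-W3*W4)]: (8*s^4 - 14*s^3 - 60*s^2 - 8*s)/(4*s^5 + s^4 - 30*s^3 - 136*s^2 - 48*s - 64)
T(s) is the step-3 result (common factors already cancelled). Leading coefficient of the denominator: 4. Divide through by 4 for the monic polynomial.

Answer: s^5 + s^4/4 - 15*s^3/2 - 34*s^2 - 12*s - 16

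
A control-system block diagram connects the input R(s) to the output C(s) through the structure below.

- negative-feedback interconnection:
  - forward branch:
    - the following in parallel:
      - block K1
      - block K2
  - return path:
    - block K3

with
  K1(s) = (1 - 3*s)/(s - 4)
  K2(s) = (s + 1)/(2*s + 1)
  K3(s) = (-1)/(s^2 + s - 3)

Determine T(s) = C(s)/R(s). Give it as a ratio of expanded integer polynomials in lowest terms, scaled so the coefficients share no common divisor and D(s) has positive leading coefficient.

The answer is (-5*s^4 - 9*s^3 + 8*s^2 + 9*s + 9)/(2*s^4 - 5*s^3 - 12*s^2 + 21*s + 15).

Reasoning:
[1] combine K1, K2 in parallel gives (-5*s^2 - 4*s - 3)/(2*s^2 - 7*s - 4)
[2] close the feedback loop around (K1+K2), K3: this yields T(s), and no further normalization is needed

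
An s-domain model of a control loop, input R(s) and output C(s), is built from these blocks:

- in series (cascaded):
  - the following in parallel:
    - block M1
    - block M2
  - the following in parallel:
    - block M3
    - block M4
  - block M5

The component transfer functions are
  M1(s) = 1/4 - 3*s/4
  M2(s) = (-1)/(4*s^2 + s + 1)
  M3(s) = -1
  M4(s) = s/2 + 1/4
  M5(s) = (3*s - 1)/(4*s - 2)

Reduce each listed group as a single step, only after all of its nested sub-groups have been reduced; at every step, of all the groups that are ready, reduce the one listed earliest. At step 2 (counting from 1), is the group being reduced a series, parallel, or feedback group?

Answer: parallel

Working:
Step 1. reduce the parallel group M1, M2
Step 2. combine M3, M4 in parallel
Step 3. cascade (M1+M2), (M3+M4), M5
At step 2 the group reduced is parallel.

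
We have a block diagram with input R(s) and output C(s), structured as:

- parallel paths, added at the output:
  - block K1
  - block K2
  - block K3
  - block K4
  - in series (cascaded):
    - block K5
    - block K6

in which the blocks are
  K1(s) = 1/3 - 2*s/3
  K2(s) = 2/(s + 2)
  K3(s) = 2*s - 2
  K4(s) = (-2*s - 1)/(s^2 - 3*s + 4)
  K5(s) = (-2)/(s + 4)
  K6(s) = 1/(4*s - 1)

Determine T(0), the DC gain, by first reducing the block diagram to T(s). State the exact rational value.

1. multiply K5, K6 (series) -> (-2)/(4*s^2 + 15*s - 4)
2. sum the parallel branches K1, K2, K3, K4, (K5*K6) -> (16*s^6 + 24*s^5 - 163*s^4 + 21*s^3 + 65*s^2 - 354*s + 40)/(12*s^5 + 33*s^4 - 81*s^3 + 18*s^2 + 384*s - 96)
Step 2 gives the overall T(s). Then T(0) = 40/(-96) = -5/12.

Final answer: -5/12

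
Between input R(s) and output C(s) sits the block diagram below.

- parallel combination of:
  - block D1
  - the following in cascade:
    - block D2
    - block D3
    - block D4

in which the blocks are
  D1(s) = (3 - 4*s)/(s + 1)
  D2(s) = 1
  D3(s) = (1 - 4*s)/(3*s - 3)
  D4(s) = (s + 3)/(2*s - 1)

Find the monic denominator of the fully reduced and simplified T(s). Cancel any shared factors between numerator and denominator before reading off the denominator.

Step 1: combine D2, D3, D4 in series -> (-4*s^2 - 11*s + 3)/(6*s^2 - 9*s + 3)
Step 2: reduce the parallel group D1, (D2*D3*D4) -> (-28*s^3 + 39*s^2 - 47*s + 12)/(6*s^3 - 3*s^2 - 6*s + 3)
That last expression is T(s), already simplified. Scaling its denominator by 1/6 (the reciprocal of the leading coefficient) yields the monic denominator.

Answer: s^3 - s^2/2 - s + 1/2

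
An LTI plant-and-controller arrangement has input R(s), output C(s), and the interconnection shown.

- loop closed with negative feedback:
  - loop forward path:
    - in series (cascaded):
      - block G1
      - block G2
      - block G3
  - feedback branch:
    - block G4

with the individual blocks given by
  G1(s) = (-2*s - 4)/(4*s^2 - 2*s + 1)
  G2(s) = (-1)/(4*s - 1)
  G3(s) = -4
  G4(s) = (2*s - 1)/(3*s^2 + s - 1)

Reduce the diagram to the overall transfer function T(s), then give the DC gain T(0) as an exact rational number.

The answer is 16/17.

Reasoning:
Step 1: combine G1, G2, G3 in series gives (-8*s - 16)/(16*s^3 - 12*s^2 + 6*s - 1)
Step 2: apply the feedback formula to (G1*G2*G3), G4 gives (-24*s^3 - 56*s^2 - 8*s + 16)/(48*s^5 - 20*s^4 - 10*s^3 - s^2 - 31*s + 17)
Step 2 gives the overall T(s). Then T(0) = 16/17.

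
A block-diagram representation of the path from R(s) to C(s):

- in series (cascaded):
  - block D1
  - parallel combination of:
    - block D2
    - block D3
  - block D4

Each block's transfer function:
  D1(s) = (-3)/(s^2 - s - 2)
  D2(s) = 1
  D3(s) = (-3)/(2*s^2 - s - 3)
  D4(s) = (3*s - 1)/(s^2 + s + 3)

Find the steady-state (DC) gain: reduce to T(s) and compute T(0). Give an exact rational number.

Answer: -1

Working:
(1) parallel reduction of D2, D3 -> (2*s^2 - s - 6)/(2*s^2 - s - 3)
(2) series reduction of D1, (D2+D3), D4 -> (-18*s^2 - 21*s + 9)/(2*s^5 + 3*s^4 + 3*s^3 - 4*s^2 - 15*s - 9)
Evaluating the step-2 result (the overall T(s)) at s = 0 gives T(0) = 9/(-9) = -1.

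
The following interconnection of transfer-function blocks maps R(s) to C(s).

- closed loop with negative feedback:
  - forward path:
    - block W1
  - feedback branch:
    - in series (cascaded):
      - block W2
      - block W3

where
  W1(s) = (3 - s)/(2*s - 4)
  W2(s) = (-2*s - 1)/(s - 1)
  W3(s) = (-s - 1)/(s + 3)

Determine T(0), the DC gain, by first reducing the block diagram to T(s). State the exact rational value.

First reduce the diagram to T(s).

1. multiply W2, W3 (series) = (2*s^2 + 3*s + 1)/(s^2 + 2*s - 3)
2. collapse the loop (W1 forward, (W2*W3) return) = (-s^3 + s^2 + 9*s - 9)/(3*s^2 - 6*s + 15)
DC gain: substitute s = 0 into T(s) from step 2: T(0) = -9/15 = -3/5.

Answer: -3/5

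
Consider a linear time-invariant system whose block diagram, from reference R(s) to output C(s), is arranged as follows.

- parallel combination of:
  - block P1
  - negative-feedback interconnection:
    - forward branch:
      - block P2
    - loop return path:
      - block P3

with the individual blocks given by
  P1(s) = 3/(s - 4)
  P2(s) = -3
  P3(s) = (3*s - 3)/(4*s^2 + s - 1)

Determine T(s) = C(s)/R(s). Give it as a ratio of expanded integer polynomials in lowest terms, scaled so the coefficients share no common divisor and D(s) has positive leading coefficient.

Step 1 - close the feedback loop around P2, P3 -> (-12*s^2 - 3*s + 3)/(4*s^2 - 8*s + 8)
Step 2 - sum the parallel branches P1, [P2/(1+P2*P3)]: this yields T(s), and no further normalization is needed

Hence the answer: (-12*s^3 + 57*s^2 - 9*s + 12)/(4*s^3 - 24*s^2 + 40*s - 32)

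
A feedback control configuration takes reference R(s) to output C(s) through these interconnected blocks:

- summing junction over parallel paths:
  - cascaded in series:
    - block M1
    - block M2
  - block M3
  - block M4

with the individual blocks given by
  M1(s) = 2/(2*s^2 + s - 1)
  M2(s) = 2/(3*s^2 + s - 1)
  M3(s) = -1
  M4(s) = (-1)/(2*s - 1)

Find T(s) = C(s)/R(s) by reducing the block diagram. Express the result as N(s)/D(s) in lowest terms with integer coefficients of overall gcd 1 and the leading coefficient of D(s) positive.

First reduce the diagram to T(s).

Step 1: multiply M1, M2 (series); result 4/(6*s^4 + 5*s^3 - 4*s^2 - 2*s + 1)
Step 2: parallel reduction of (M1*M2), M3, M4, which is the overall transfer function T(s) = C(s)/R(s) in lowest terms

Answer: (-6*s^4 - 8*s^3 + 2*s + 4)/(6*s^4 + 5*s^3 - 4*s^2 - 2*s + 1)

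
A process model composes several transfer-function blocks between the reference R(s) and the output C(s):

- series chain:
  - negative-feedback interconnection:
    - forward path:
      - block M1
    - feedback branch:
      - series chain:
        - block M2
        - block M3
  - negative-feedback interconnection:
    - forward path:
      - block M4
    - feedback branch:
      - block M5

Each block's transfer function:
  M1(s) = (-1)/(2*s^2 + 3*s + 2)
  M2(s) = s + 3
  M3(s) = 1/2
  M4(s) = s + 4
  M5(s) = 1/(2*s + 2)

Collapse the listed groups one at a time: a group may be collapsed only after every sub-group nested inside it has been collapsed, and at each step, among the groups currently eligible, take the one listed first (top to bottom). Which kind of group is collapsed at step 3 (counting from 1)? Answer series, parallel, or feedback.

1. reduce the series chain M2, M3
2. reduce the feedback loop with forward M1 and return (M2*M3)
3. reduce the feedback loop with forward M4 and return M5
4. multiply [M1/(1+M1*(M2*M3))], [M4/(1+M4*M5)] (series)
Step 3: feedback.

Therefore the answer is feedback.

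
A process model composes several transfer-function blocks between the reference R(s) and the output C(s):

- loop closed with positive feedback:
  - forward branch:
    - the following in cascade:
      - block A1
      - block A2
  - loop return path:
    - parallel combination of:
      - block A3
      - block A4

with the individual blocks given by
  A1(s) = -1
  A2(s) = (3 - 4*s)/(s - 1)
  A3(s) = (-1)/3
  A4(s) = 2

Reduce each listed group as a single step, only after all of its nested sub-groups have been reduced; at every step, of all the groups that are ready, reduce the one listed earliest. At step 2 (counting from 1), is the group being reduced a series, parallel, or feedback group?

[1] series reduction of A1, A2
[2] parallel reduction of A3, A4
[3] reduce the feedback loop with forward (A1*A2) and return (A3+A4)
The group at step 2 is a parallel group.

Hence the answer: parallel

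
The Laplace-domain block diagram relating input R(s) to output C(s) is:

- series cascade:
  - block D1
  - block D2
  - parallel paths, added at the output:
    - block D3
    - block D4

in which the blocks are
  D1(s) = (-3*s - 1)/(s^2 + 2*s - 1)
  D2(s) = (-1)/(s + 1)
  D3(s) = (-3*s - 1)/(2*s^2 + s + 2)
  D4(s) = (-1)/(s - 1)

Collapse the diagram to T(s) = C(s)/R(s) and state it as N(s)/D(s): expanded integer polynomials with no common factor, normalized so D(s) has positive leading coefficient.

Answer: (-15*s^3 - 2*s^2 - 2*s - 1)/(2*s^6 + 5*s^5 - 2*s^3 - 4*s^2 - 3*s + 2)

Working:
Step 1: parallel reduction of D3, D4; result (-5*s^2 + s - 1)/(2*s^3 - s^2 + s - 2)
Step 2: reduce the series chain D1, D2, (D3+D4); the result is T(s) itself (integer coefficients, no common factor, positive leading denominator coefficient)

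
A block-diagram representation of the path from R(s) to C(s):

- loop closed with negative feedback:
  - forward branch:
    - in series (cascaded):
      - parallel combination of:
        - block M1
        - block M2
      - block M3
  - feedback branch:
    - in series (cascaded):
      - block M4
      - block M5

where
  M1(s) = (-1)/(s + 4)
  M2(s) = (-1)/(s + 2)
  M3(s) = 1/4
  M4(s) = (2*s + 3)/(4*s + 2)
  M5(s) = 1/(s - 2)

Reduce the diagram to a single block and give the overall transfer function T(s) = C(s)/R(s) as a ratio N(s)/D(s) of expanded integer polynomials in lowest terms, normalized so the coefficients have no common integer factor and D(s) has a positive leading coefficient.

First reduce the diagram to T(s).

Step 1 - add M1, M2 (parallel) -> (-2*s - 6)/(s^2 + 6*s + 8)
Step 2 - multiply (M1+M2), M3 (series) -> (-s - 3)/(2*s^2 + 12*s + 16)
Step 3 - cascade M4, M5 -> (2*s + 3)/(4*s^2 - 6*s - 4)
Step 4 - close the feedback loop around ((M1+M2)*M3), (M4*M5): this yields T(s), and no further normalization is needed

Answer: (-4*s^3 - 6*s^2 + 22*s + 12)/(8*s^4 + 36*s^3 - 18*s^2 - 153*s - 73)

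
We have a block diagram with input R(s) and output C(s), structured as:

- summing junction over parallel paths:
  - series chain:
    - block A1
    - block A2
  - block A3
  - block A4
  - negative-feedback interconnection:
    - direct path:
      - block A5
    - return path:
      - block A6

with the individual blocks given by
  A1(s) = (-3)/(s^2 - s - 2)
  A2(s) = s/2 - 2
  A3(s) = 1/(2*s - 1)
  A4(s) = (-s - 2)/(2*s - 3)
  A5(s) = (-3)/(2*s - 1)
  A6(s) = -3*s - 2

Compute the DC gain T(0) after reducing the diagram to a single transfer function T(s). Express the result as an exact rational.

Reducing step by step:

(1) multiply A1, A2 (series): (12 - 3*s)/(2*s^2 - 2*s - 4)
(2) feedback reduction of A5, A6: (-3)/(11*s + 5)
(3) reduce the parallel group (A1*A2), A3, A4, [A5/(1+A5*A6)]: (-44*s^5 - 154*s^4 + 902*s^3 - 707*s^2 - 133*s + 236)/(88*s^5 - 224*s^4 - 54*s^3 + 316*s^2 - 2*s - 60)
That last expression is T(s); at s = 0 only the constant terms survive, so T(0) = 236/(-60) = -59/15.

Answer: -59/15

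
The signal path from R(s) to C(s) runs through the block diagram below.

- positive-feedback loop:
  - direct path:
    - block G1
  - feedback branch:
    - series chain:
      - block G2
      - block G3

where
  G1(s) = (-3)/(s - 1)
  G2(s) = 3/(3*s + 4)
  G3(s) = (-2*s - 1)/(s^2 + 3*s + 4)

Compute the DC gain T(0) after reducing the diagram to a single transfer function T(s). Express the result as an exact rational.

Answer: 48/25

Working:
Step 1: multiply G2, G3 (series) -> (-6*s - 3)/(3*s^3 + 13*s^2 + 24*s + 16)
Step 2: apply the feedback formula to G1, (G2*G3) -> (-9*s^3 - 39*s^2 - 72*s - 48)/(3*s^4 + 10*s^3 + 11*s^2 - 26*s - 25)
DC gain: substitute s = 0 into T(s) from step 2: T(0) = -48/(-25) = 48/25.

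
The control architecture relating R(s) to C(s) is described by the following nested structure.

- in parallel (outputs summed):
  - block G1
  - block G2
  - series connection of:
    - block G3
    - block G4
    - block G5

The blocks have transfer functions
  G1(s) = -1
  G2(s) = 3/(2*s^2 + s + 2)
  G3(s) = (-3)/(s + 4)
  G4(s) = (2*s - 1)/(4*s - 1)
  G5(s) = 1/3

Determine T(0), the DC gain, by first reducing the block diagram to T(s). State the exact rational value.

[1] combine G3, G4, G5 in series -> (1 - 2*s)/(4*s^2 + 15*s - 4)
[2] combine G1, G2, (G3*G4*G5) in parallel -> (-8*s^4 - 38*s^3 - 3*s^2 + 16*s - 2)/(8*s^4 + 34*s^3 + 15*s^2 + 26*s - 8)
Evaluating the step-2 result (the overall T(s)) at s = 0 gives T(0) = -2/(-8) = 1/4.

Answer: 1/4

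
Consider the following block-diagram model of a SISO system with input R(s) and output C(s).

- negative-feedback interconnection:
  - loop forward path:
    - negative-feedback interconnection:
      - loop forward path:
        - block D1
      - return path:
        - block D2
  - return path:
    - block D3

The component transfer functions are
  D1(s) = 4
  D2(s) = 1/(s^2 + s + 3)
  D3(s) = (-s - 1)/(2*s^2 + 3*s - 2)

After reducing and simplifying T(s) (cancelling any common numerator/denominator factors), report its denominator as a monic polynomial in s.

1. reduce the feedback loop with forward D1 and return D2: (4*s^2 + 4*s + 12)/(s^2 + s + 7)
2. collapse the loop ([D1/(1+D1*D2)] forward, D3 return): (8*s^4 + 20*s^3 + 28*s^2 + 28*s - 24)/(2*s^4 + s^3 + 7*s^2 + 3*s - 26)
Step 2 gives the fully reduced T(s), with no common factor left to cancel. The denominator's leading coefficient is 2, so divide each of its coefficients by 2 to get the monic form.

Hence the answer: s^4 + s^3/2 + 7*s^2/2 + 3*s/2 - 13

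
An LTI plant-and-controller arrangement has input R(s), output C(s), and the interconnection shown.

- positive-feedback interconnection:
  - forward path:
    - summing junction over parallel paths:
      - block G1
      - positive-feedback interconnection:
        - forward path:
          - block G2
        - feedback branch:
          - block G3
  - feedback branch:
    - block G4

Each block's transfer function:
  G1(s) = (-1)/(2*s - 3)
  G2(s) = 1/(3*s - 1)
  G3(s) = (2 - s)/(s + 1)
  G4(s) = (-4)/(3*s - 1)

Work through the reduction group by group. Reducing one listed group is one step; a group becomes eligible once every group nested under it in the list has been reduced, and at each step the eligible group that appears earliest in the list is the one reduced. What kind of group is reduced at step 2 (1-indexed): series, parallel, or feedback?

Reducing step by step:

[1] close the feedback loop around G2, G3
[2] reduce the parallel group G1, [G2/(1-G2*G3)]
[3] feedback reduction of (G1+[G2/(1-G2*G3)]), G4
At step 2 the group reduced is parallel.

Answer: parallel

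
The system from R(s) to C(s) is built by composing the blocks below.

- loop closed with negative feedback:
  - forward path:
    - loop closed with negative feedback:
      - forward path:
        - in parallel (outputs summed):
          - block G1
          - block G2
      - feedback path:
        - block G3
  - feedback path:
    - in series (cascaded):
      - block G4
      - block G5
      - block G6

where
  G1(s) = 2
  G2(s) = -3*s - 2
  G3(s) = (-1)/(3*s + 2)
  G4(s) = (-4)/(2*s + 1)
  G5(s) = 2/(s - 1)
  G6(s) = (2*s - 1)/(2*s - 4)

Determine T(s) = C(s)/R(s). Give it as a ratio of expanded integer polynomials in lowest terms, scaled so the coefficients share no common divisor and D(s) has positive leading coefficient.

Step 1. add G1, G2 (parallel) = -3*s
Step 2. feedback reduction of (G1+G2), G3 = (-9*s^2 - 6*s)/(6*s + 2)
Step 3. cascade G4, G5, G6 = (4 - 8*s)/(2*s^3 - 5*s^2 + s + 2)
Step 4. reduce the feedback loop with forward [(G1+G2)/(1+(G1+G2)*G3)] and return (G4*G5*G6); the result is T(s) itself (integer coefficients, no common factor, positive leading denominator coefficient)

Therefore the answer is (-18*s^5 + 33*s^4 + 21*s^3 - 24*s^2 - 12*s)/(12*s^4 + 46*s^3 + 8*s^2 - 10*s + 4).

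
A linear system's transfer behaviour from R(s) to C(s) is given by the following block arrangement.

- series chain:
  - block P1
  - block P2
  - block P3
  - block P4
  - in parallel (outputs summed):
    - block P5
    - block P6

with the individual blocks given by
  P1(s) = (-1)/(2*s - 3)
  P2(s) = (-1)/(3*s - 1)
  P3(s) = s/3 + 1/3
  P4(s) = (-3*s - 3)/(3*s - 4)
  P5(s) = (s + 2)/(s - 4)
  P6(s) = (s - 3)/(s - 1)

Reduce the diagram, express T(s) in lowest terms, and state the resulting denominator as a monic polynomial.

Step 1: reduce the parallel group P5, P6 gives (2*s^2 - 6*s + 10)/(s^2 - 5*s + 4)
Step 2: multiply P1, P2, P3, P4, (P5+P6) (series) gives (-2*s^4 + 2*s^3 - 14*s - 10)/(18*s^5 - 147*s^4 + 410*s^3 - 505*s^2 + 272*s - 48)
The result of step 2 is T(s) in lowest terms. Its denominator has leading coefficient 18; dividing the denominator through by 18 makes it monic.

Hence the answer: s^5 - 49*s^4/6 + 205*s^3/9 - 505*s^2/18 + 136*s/9 - 8/3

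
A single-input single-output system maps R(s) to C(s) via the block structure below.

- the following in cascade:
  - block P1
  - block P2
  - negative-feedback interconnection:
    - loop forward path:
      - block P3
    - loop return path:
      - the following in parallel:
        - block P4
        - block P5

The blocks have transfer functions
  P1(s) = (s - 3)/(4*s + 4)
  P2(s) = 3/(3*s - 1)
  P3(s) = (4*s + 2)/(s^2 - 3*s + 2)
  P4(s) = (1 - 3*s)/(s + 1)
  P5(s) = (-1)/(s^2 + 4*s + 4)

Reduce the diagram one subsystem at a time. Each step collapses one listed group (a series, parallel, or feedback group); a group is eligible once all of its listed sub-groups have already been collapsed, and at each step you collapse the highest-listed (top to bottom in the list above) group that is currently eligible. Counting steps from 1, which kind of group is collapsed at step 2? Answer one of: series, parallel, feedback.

Reducing step by step:

[1] reduce the parallel group P4, P5
[2] feedback reduction of P3, (P4+P5)
[3] cascade P1, P2, [P3/(1+P3*(P4+P5))]
At step 2 the group reduced is feedback.

Answer: feedback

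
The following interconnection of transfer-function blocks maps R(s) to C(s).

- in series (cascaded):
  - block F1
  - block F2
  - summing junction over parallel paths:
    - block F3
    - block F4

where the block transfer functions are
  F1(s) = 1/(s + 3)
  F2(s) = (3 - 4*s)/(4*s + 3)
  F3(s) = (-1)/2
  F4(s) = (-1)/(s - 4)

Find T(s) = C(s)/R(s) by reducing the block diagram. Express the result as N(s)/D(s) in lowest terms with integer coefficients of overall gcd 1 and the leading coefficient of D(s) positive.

Step 1: sum the parallel branches F3, F4 gives (2 - s)/(2*s - 8)
Step 2: reduce the series chain F1, F2, (F3+F4), giving the overall T(s)

Answer: (4*s^2 - 11*s + 6)/(8*s^3 - 2*s^2 - 102*s - 72)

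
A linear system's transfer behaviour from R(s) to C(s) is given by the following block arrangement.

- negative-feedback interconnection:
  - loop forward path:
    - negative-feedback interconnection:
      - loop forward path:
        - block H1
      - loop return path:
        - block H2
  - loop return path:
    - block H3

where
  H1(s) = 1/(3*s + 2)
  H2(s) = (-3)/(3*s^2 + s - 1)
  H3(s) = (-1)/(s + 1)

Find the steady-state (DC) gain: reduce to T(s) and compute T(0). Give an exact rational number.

First reduce the diagram to T(s).

[1] reduce the feedback loop with forward H1 and return H2, giving (3*s^2 + s - 1)/(9*s^3 + 9*s^2 - s - 5)
[2] reduce the feedback loop with forward [H1/(1+H1*H2)] and return H3, giving (3*s^3 + 4*s^2 - 1)/(9*s^4 + 18*s^3 + 5*s^2 - 7*s - 4)
Evaluating the step-2 result (the overall T(s)) at s = 0 gives T(0) = -1/(-4) = 1/4.

Answer: 1/4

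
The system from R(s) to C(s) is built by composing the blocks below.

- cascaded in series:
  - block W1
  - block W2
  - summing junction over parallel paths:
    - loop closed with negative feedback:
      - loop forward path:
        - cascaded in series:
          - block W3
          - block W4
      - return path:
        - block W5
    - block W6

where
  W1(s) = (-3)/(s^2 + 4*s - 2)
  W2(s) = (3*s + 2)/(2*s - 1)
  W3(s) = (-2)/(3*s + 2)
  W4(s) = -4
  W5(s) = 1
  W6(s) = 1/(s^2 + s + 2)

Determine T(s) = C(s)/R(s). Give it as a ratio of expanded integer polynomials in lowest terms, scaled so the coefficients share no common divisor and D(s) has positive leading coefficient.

First reduce the diagram to T(s).

Step 1 - reduce the series chain W3, W4, giving 8/(3*s + 2)
Step 2 - apply the feedback formula to (W3*W4), W5, giving 8/(3*s + 10)
Step 3 - add [(W3*W4)/(1+(W3*W4)*W5)], W6 (parallel), giving (8*s^2 + 11*s + 26)/(3*s^3 + 13*s^2 + 16*s + 20)
Step 4 - cascade W1, W2, ([(W3*W4)/(1+(W3*W4)*W5)]+W6), which is the overall transfer function T(s) = C(s)/R(s) in lowest terms

Answer: (-72*s^3 - 147*s^2 - 300*s - 156)/(6*s^6 + 47*s^5 + 99*s^4 + 54*s^3 + 38*s^2 - 128*s + 40)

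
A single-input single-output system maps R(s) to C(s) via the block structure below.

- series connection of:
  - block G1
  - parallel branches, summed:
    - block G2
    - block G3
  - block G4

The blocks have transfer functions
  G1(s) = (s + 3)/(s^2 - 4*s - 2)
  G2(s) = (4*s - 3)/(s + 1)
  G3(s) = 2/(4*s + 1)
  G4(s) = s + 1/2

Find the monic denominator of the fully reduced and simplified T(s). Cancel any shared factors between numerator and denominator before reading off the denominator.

Step 1 - reduce the parallel group G2, G3 = (16*s^2 - 6*s - 1)/(4*s^2 + 5*s + 1)
Step 2 - reduce the series chain G1, (G2+G3), G4 = (32*s^4 + 100*s^3 + 4*s^2 - 25*s - 3)/(8*s^4 - 22*s^3 - 54*s^2 - 28*s - 4)
Step 2 gives the fully reduced T(s), with no common factor left to cancel. The denominator's leading coefficient is 8, so divide each of its coefficients by 8 to get the monic form.

Answer: s^4 - 11*s^3/4 - 27*s^2/4 - 7*s/2 - 1/2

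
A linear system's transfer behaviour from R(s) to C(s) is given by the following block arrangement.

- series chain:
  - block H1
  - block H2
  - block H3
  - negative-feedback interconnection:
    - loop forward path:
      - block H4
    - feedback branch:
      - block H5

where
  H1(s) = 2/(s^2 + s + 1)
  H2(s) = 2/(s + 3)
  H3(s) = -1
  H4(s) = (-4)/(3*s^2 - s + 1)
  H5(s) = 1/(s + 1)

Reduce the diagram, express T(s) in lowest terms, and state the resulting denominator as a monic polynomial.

Step 1: collapse the loop (H4 forward, H5 return) -> (-4*s - 4)/(3*s^3 + 2*s^2 - 3)
Step 2: cascade H1, H2, H3, [H4/(1+H4*H5)] -> (16*s + 16)/(3*s^6 + 14*s^5 + 20*s^4 + 14*s^3 - 6*s^2 - 12*s - 9)
That last expression is T(s), already simplified. Scaling its denominator by 1/3 (the reciprocal of the leading coefficient) yields the monic denominator.

Answer: s^6 + 14*s^5/3 + 20*s^4/3 + 14*s^3/3 - 2*s^2 - 4*s - 3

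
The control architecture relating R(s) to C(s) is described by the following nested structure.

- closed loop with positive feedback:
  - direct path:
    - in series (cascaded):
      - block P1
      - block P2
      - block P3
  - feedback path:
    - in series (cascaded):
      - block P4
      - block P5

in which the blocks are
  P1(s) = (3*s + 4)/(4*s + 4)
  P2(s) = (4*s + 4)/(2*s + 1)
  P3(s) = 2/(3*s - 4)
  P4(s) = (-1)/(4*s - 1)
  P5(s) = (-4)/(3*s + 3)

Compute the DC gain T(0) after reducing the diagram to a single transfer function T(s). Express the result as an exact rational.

Reducing step by step:

(1) cascade P1, P2, P3; result (6*s + 8)/(6*s^2 - 5*s - 4)
(2) cascade P4, P5; result 4/(12*s^2 + 9*s - 3)
(3) reduce the feedback loop with forward (P1*P2*P3) and return (P4*P5); result (72*s^3 + 150*s^2 + 54*s - 24)/(72*s^4 - 6*s^3 - 111*s^2 - 45*s - 20)
Step 3 gives the overall T(s). Then T(0) = -24/(-20) = 6/5.

Answer: 6/5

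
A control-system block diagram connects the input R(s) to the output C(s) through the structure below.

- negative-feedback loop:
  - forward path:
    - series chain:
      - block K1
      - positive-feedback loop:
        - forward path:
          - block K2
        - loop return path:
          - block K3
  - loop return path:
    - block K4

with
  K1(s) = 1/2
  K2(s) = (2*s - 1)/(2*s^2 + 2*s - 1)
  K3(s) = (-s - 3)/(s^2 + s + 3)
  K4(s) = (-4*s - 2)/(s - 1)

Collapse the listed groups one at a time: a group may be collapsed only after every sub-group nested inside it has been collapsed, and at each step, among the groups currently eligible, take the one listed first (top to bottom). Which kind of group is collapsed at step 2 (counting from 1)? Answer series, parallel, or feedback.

Step 1. reduce the feedback loop with forward K2 and return K3
Step 2. combine K1, [K2/(1-K2*K3)] in series
Step 3. close the feedback loop around (K1*[K2/(1-K2*K3)]), K4
At step 2 the group reduced is series.

Hence the answer: series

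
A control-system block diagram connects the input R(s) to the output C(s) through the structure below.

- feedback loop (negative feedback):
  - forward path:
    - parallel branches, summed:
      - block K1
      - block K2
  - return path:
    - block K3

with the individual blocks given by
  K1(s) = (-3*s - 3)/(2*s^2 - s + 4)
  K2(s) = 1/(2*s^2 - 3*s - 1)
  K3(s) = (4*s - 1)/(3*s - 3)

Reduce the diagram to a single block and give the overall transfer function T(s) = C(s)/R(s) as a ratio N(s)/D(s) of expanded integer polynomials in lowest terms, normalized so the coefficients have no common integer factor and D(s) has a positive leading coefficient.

(1) sum the parallel branches K1, K2 gives (-6*s^3 + 5*s^2 + 11*s + 7)/(4*s^4 - 8*s^3 + 9*s^2 - 11*s - 4)
(2) collapse the loop ((K1+K2) forward, K3 return); the result is T(s) itself (integer coefficients, no common factor, positive leading denominator coefficient)

Answer: (-18*s^4 + 33*s^3 + 18*s^2 - 12*s - 21)/(12*s^5 - 60*s^4 + 77*s^3 - 21*s^2 + 38*s + 5)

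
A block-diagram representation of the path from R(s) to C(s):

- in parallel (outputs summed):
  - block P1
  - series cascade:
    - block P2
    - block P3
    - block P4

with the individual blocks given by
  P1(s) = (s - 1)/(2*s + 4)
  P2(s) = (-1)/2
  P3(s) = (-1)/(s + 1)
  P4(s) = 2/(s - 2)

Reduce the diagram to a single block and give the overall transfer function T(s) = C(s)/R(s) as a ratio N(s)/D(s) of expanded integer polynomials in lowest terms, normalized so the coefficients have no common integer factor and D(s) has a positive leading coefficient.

The answer is (s^3 - 2*s^2 + s + 6)/(2*s^3 + 2*s^2 - 8*s - 8).

Reasoning:
1. reduce the series chain P2, P3, P4, giving 1/(s^2 - s - 2)
2. parallel reduction of P1, (P2*P3*P4); the result is T(s) itself (integer coefficients, no common factor, positive leading denominator coefficient)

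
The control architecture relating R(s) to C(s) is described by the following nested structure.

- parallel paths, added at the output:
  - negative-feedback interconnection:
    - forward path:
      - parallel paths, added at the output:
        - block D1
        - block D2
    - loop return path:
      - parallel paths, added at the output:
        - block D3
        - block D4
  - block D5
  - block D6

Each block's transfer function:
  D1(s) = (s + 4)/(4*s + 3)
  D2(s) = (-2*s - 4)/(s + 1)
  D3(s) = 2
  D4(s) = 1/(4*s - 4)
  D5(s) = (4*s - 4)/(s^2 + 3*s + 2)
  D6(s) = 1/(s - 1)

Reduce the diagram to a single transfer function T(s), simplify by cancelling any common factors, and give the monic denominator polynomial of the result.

[1] reduce the parallel group D1, D2 -> (-7*s^2 - 17*s - 8)/(4*s^2 + 7*s + 3)
[2] add D3, D4 (parallel) -> (8*s - 7)/(4*s - 4)
[3] reduce the feedback loop with forward (D1+D2) and return (D3+D4) -> (28*s^3 + 40*s^2 - 36*s - 32)/(40*s^3 + 75*s^2 - 39*s - 44)
[4] sum the parallel branches [(D1+D2)/(1+(D1+D2)*(D3+D4))], D5, D6 -> (28*s^6 + 296*s^5 + 191*s^4 - 530*s^3 + 317*s^2 + 90*s - 200)/(40*s^6 + 155*s^5 + 71*s^4 - 277*s^3 - 199*s^2 + 122*s + 88)
No further cancellation is possible in the step-4 result, so that is T(s). Its denominator becomes monic after dividing by the leading coefficient 40.

Answer: s^6 + 31*s^5/8 + 71*s^4/40 - 277*s^3/40 - 199*s^2/40 + 61*s/20 + 11/5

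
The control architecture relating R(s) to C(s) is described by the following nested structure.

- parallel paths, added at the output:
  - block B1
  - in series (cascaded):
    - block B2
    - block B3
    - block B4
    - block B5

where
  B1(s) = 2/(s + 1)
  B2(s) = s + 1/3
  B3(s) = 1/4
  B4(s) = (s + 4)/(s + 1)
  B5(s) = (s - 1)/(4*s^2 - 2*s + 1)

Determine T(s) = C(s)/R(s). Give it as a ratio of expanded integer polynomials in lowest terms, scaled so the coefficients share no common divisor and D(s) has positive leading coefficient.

Answer: (3*s^3 + 106*s^2 - 57*s + 20)/(48*s^3 + 24*s^2 - 12*s + 12)

Working:
Step 1 - combine B2, B3, B4, B5 in series; result (3*s^3 + 10*s^2 - 9*s - 4)/(48*s^3 + 24*s^2 - 12*s + 12)
Step 2 - sum the parallel branches B1, (B2*B3*B4*B5), which is the overall transfer function T(s) = C(s)/R(s) in lowest terms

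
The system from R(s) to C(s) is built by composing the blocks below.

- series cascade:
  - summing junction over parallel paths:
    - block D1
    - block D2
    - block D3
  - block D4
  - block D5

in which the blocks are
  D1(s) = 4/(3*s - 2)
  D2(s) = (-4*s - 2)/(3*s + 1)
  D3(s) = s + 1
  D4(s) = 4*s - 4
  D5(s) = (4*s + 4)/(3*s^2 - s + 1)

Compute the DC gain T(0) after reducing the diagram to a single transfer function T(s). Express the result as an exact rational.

Step 1 - reduce the parallel group D1, D2, D3 -> (9*s^3 - 6*s^2 + 9*s + 6)/(9*s^2 - 3*s - 2)
Step 2 - multiply (D1+D2+D3), D4, D5 (series) -> (144*s^5 - 96*s^4 + 192*s^2 - 144*s - 96)/(27*s^4 - 18*s^3 + 6*s^2 - s - 2)
DC gain: substitute s = 0 into T(s) from step 2: T(0) = -96/(-2) = 48.

Therefore the answer is 48.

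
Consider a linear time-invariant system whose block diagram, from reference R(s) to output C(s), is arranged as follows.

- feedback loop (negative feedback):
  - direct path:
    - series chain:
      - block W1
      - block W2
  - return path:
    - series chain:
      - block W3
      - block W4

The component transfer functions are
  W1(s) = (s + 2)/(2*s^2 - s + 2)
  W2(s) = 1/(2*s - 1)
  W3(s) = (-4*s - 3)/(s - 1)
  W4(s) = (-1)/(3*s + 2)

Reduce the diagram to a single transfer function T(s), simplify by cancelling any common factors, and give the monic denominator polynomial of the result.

[1] cascade W1, W2: (s + 2)/(4*s^3 - 4*s^2 + 5*s - 2)
[2] multiply W3, W4 (series): (4*s + 3)/(3*s^2 - s - 2)
[3] close the feedback loop around (W1*W2), (W3*W4): (3*s^3 + 5*s^2 - 4*s - 4)/(12*s^5 - 16*s^4 + 11*s^3 + s^2 + 3*s + 10)
That last expression is T(s), already simplified. Scaling its denominator by 1/12 (the reciprocal of the leading coefficient) yields the monic denominator.

Therefore the answer is s^5 - 4*s^4/3 + 11*s^3/12 + s^2/12 + s/4 + 5/6.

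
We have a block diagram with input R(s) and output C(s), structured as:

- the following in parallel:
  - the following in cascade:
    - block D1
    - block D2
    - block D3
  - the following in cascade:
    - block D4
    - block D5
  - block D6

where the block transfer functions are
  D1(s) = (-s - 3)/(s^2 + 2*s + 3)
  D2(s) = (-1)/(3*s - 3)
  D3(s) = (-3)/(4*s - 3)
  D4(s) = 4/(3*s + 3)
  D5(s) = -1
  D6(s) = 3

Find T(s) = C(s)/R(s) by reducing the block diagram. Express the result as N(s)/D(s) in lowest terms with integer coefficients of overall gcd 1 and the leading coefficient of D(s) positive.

Step 1 - series reduction of D1, D2, D3 = (-s - 3)/(4*s^4 + s^3 + s^2 - 15*s + 9)
Step 2 - multiply D4, D5 (series) = (-4)/(3*s + 3)
Step 3 - parallel reduction of (D1*D2*D3), (D4*D5), D6: this yields T(s), and no further normalization is needed

Therefore the answer is (36*s^5 + 29*s^4 + 14*s^3 - 133*s^2 - 6*s + 36)/(12*s^5 + 15*s^4 + 6*s^3 - 42*s^2 - 18*s + 27).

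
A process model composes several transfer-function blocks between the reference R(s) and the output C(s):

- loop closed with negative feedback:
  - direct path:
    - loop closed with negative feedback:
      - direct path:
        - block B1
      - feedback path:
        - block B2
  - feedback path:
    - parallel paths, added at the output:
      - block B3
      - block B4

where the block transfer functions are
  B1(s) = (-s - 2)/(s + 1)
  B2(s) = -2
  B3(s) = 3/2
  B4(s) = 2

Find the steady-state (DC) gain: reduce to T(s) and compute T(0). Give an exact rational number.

Step 1 - feedback reduction of B1, B2: (-s - 2)/(3*s + 5)
Step 2 - reduce the parallel group B3, B4: 7/2
Step 3 - apply the feedback formula to [B1/(1+B1*B2)], (B3+B4): (2*s + 4)/(s + 4)
Evaluating the step-3 result (the overall T(s)) at s = 0 gives T(0) = 4/4 = 1.

Answer: 1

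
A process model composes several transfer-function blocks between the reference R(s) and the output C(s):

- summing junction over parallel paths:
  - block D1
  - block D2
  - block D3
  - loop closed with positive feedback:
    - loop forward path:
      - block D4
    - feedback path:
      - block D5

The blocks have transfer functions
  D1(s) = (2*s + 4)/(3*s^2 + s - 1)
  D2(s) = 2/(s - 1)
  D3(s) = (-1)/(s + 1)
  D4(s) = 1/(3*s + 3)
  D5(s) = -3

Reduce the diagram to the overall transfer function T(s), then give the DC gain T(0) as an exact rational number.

[1] reduce the feedback loop with forward D4 and return D5, giving 1/(3*s + 6)
[2] reduce the parallel group D1, D2, D3, [D4/(1-D4*D5)], giving (18*s^4 + 73*s^3 + 80*s^2 - 22*s - 41)/(9*s^5 + 21*s^4 - 6*s^3 - 27*s^2 - 3*s + 6)
DC gain: substitute s = 0 into T(s) from step 2: T(0) = -41/6.

Hence the answer: -41/6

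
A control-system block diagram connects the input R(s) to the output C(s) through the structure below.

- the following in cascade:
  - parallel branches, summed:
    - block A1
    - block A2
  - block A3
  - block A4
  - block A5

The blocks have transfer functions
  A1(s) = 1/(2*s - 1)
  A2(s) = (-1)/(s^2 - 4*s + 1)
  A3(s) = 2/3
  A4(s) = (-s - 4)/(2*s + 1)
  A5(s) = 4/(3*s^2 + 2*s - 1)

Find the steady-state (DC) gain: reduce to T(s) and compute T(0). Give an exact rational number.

Step 1. add A1, A2 (parallel) -> (s^2 - 6*s + 2)/(2*s^3 - 9*s^2 + 6*s - 1)
Step 2. cascade (A1+A2), A3, A4, A5 -> (-8*s^3 + 16*s^2 + 176*s - 64)/(36*s^6 - 120*s^5 - 81*s^4 + 102*s^3 + 6*s^2 - 18*s + 3)
That last expression is T(s); at s = 0 only the constant terms survive, so T(0) = -64/3.

Hence the answer: -64/3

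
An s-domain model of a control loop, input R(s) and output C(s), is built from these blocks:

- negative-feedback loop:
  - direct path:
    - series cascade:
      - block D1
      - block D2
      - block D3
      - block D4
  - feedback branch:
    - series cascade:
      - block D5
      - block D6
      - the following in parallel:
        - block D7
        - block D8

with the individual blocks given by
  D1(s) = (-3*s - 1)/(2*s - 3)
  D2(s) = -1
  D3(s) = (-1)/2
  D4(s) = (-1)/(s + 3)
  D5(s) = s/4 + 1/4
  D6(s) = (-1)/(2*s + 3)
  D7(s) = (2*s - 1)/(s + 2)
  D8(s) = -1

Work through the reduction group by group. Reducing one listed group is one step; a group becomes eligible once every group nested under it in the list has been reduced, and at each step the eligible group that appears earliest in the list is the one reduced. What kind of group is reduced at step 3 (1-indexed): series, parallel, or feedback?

Answer: series

Working:
1. cascade D1, D2, D3, D4
2. combine D7, D8 in parallel
3. reduce the series chain D5, D6, (D7+D8)
4. close the feedback loop around (D1*D2*D3*D4), (D5*D6*(D7+D8))
At step 3 the group reduced is series.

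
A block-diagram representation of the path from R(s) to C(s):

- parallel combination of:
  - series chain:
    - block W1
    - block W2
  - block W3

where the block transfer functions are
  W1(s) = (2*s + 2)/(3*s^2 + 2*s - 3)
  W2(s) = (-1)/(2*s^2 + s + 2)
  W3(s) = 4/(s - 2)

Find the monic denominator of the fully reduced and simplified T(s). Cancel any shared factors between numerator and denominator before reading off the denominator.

1. multiply W1, W2 (series) = (-2*s - 2)/(6*s^4 + 7*s^3 + 2*s^2 + s - 6)
2. add (W1*W2), W3 (parallel) = (24*s^4 + 28*s^3 + 6*s^2 + 6*s - 20)/(6*s^5 - 5*s^4 - 12*s^3 - 3*s^2 - 8*s + 12)
The result of step 2 is T(s) in lowest terms. Its denominator has leading coefficient 6; dividing the denominator through by 6 makes it monic.

Answer: s^5 - 5*s^4/6 - 2*s^3 - s^2/2 - 4*s/3 + 2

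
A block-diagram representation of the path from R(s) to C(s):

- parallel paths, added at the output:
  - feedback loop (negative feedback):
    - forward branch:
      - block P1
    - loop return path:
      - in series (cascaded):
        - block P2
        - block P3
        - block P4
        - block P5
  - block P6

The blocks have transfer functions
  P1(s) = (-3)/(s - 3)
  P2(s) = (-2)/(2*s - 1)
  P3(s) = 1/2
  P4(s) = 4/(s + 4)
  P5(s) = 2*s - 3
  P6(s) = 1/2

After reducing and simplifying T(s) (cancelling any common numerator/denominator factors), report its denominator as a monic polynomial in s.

Reducing step by step:

Step 1. series reduction of P2, P3, P4, P5 -> (12 - 8*s)/(2*s^2 + 7*s - 4)
Step 2. reduce the feedback loop with forward P1 and return (P2*P3*P4*P5) -> (-6*s^2 - 21*s + 12)/(2*s^3 + s^2 - s - 24)
Step 3. parallel reduction of [P1/(1+P1*(P2*P3*P4*P5))], P6 -> (2*s^3 - 11*s^2 - 43*s)/(4*s^3 + 2*s^2 - 2*s - 48)
The result of step 3 is T(s) in lowest terms. Its denominator has leading coefficient 4; dividing the denominator through by 4 makes it monic.

Answer: s^3 + s^2/2 - s/2 - 12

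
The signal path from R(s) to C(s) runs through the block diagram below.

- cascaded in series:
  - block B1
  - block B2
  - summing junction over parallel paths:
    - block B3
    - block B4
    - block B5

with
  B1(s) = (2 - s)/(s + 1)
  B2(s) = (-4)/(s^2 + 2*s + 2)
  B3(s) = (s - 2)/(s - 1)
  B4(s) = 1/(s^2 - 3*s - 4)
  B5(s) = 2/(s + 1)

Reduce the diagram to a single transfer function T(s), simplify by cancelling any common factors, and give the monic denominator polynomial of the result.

Answer: s^6 - s^5 - 9*s^4 - 13*s^3 + 14*s + 8

Working:
Step 1 - sum the parallel branches B3, B4, B5 = (s^3 - 3*s^2 - 7*s + 15)/(s^3 - 4*s^2 - s + 4)
Step 2 - series reduction of B1, B2, (B3+B4+B5) = (4*s^4 - 20*s^3 - 4*s^2 + 116*s - 120)/(s^6 - s^5 - 9*s^4 - 13*s^3 + 14*s + 8)
Step 2 gives the fully reduced T(s), with no common factor left to cancel. The denominator is already monic (leading coefficient 1).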